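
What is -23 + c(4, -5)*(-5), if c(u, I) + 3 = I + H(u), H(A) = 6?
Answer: -13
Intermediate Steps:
c(u, I) = 3 + I (c(u, I) = -3 + (I + 6) = -3 + (6 + I) = 3 + I)
-23 + c(4, -5)*(-5) = -23 + (3 - 5)*(-5) = -23 - 2*(-5) = -23 + 10 = -13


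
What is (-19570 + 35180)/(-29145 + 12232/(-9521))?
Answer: -21231830/39643111 ≈ -0.53557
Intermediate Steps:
(-19570 + 35180)/(-29145 + 12232/(-9521)) = 15610/(-29145 + 12232*(-1/9521)) = 15610/(-29145 - 12232/9521) = 15610/(-277501777/9521) = 15610*(-9521/277501777) = -21231830/39643111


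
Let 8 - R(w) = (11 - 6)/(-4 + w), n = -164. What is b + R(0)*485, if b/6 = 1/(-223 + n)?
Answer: 2314897/516 ≈ 4486.2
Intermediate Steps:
b = -2/129 (b = 6/(-223 - 164) = 6/(-387) = 6*(-1/387) = -2/129 ≈ -0.015504)
R(w) = 8 - 5/(-4 + w) (R(w) = 8 - (11 - 6)/(-4 + w) = 8 - 5/(-4 + w))
b + R(0)*485 = -2/129 + ((-37 + 8*0)/(-4 + 0))*485 = -2/129 + ((-37 + 0)/(-4))*485 = -2/129 - ¼*(-37)*485 = -2/129 + (37/4)*485 = -2/129 + 17945/4 = 2314897/516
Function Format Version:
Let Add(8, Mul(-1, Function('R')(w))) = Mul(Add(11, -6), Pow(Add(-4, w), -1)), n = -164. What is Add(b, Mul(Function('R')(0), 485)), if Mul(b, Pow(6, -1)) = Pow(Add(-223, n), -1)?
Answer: Rational(2314897, 516) ≈ 4486.2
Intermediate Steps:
b = Rational(-2, 129) (b = Mul(6, Pow(Add(-223, -164), -1)) = Mul(6, Pow(-387, -1)) = Mul(6, Rational(-1, 387)) = Rational(-2, 129) ≈ -0.015504)
Function('R')(w) = Add(8, Mul(-5, Pow(Add(-4, w), -1))) (Function('R')(w) = Add(8, Mul(-1, Mul(Add(11, -6), Pow(Add(-4, w), -1)))) = Add(8, Mul(-1, Mul(5, Pow(Add(-4, w), -1)))) = Add(8, Mul(-5, Pow(Add(-4, w), -1))))
Add(b, Mul(Function('R')(0), 485)) = Add(Rational(-2, 129), Mul(Mul(Pow(Add(-4, 0), -1), Add(-37, Mul(8, 0))), 485)) = Add(Rational(-2, 129), Mul(Mul(Pow(-4, -1), Add(-37, 0)), 485)) = Add(Rational(-2, 129), Mul(Mul(Rational(-1, 4), -37), 485)) = Add(Rational(-2, 129), Mul(Rational(37, 4), 485)) = Add(Rational(-2, 129), Rational(17945, 4)) = Rational(2314897, 516)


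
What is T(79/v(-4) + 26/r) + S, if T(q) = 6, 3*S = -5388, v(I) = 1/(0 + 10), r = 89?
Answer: -1790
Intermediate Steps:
v(I) = 1/10
S = -1796 (S = (1/3)*(-5388) = -1796)
T(79/v(-4) + 26/r) + S = 6 - 1796 = -1790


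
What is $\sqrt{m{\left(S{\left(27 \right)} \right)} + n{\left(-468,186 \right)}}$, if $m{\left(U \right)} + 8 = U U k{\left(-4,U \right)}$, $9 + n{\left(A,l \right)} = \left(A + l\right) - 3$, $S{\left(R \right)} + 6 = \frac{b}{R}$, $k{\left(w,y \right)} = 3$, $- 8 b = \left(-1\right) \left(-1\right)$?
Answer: $\frac{i \sqrt{9043485}}{216} \approx 13.922 i$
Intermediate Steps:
$b = - \frac{1}{8}$ ($b = - \frac{\left(-1\right) \left(-1\right)}{8} = \left(- \frac{1}{8}\right) 1 = - \frac{1}{8} \approx -0.125$)
$S{\left(R \right)} = -6 - \frac{1}{8 R}$
$n{\left(A,l \right)} = -12 + A + l$ ($n{\left(A,l \right)} = -9 - \left(3 - A - l\right) = -9 + \left(-3 + A + l\right) = -12 + A + l$)
$m{\left(U \right)} = -8 + 3 U^{2}$ ($m{\left(U \right)} = -8 + U U 3 = -8 + U^{2} \cdot 3 = -8 + 3 U^{2}$)
$\sqrt{m{\left(S{\left(27 \right)} \right)} + n{\left(-468,186 \right)}} = \sqrt{\left(-8 + 3 \left(-6 - \frac{1}{8 \cdot 27}\right)^{2}\right) - 294} = \sqrt{\left(-8 + 3 \left(-6 - \frac{1}{216}\right)^{2}\right) - 294} = \sqrt{\left(-8 + 3 \left(- \frac{1297}{216}\right)^{2}\right) - 294} = \sqrt{\left(-8 + 3 \cdot \frac{1682209}{46656}\right) - 294} = \sqrt{\left(-8 + \frac{1682209}{15552}\right) - 294} = \sqrt{\frac{1557793}{15552} - 294} = \sqrt{- \frac{3014495}{15552}} = \frac{i \sqrt{9043485}}{216}$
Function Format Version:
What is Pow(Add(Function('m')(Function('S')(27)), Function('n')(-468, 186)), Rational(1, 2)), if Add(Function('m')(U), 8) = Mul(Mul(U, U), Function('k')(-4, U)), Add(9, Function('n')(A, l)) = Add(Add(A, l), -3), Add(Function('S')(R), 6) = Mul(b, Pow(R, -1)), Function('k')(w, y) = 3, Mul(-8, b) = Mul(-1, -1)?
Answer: Mul(Rational(1, 216), I, Pow(9043485, Rational(1, 2))) ≈ Mul(13.922, I)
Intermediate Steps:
b = Rational(-1, 8) (b = Mul(Rational(-1, 8), Mul(-1, -1)) = Mul(Rational(-1, 8), 1) = Rational(-1, 8) ≈ -0.12500)
Function('S')(R) = Add(-6, Mul(Rational(-1, 8), Pow(R, -1)))
Function('n')(A, l) = Add(-12, A, l) (Function('n')(A, l) = Add(-9, Add(Add(A, l), -3)) = Add(-9, Add(-3, A, l)) = Add(-12, A, l))
Function('m')(U) = Add(-8, Mul(3, Pow(U, 2))) (Function('m')(U) = Add(-8, Mul(Mul(U, U), 3)) = Add(-8, Mul(Pow(U, 2), 3)) = Add(-8, Mul(3, Pow(U, 2))))
Pow(Add(Function('m')(Function('S')(27)), Function('n')(-468, 186)), Rational(1, 2)) = Pow(Add(Add(-8, Mul(3, Pow(Add(-6, Mul(Rational(-1, 8), Pow(27, -1))), 2))), Add(-12, -468, 186)), Rational(1, 2)) = Pow(Add(Add(-8, Mul(3, Pow(Add(-6, Mul(Rational(-1, 8), Rational(1, 27))), 2))), -294), Rational(1, 2)) = Pow(Add(Add(-8, Mul(3, Pow(Add(-6, Rational(-1, 216)), 2))), -294), Rational(1, 2)) = Pow(Add(Add(-8, Mul(3, Pow(Rational(-1297, 216), 2))), -294), Rational(1, 2)) = Pow(Add(Add(-8, Mul(3, Rational(1682209, 46656))), -294), Rational(1, 2)) = Pow(Add(Add(-8, Rational(1682209, 15552)), -294), Rational(1, 2)) = Pow(Add(Rational(1557793, 15552), -294), Rational(1, 2)) = Pow(Rational(-3014495, 15552), Rational(1, 2)) = Mul(Rational(1, 216), I, Pow(9043485, Rational(1, 2)))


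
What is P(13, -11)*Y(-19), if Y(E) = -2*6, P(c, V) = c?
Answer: -156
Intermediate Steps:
Y(E) = -12
P(13, -11)*Y(-19) = 13*(-12) = -156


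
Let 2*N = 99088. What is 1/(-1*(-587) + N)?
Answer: 1/50131 ≈ 1.9948e-5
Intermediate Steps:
N = 49544 (N = (½)*99088 = 49544)
1/(-1*(-587) + N) = 1/(-1*(-587) + 49544) = 1/(587 + 49544) = 1/50131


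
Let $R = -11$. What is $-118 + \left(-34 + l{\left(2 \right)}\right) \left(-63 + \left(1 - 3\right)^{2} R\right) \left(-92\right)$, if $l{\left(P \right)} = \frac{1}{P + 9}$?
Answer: $- \frac{3673110}{11} \approx -3.3392 \cdot 10^{5}$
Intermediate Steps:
$l{\left(P \right)} = \frac{1}{9 + P}$
$-118 + \left(-34 + l{\left(2 \right)}\right) \left(-63 + \left(1 - 3\right)^{2} R\right) \left(-92\right) = -118 + \left(-34 + \frac{1}{9 + 2}\right) \left(-63 + \left(1 - 3\right)^{2} \left(-11\right)\right) \left(-92\right) = -118 + \left(-34 + \frac{1}{11}\right) \left(-63 + \left(-2\right)^{2} \left(-11\right)\right) \left(-92\right) = -118 + \left(-34 + \frac{1}{11}\right) \left(-63 + 4 \left(-11\right)\right) \left(-92\right) = -118 + - \frac{373 \left(-63 - 44\right)}{11} \left(-92\right) = -118 + \left(- \frac{373}{11}\right) \left(-107\right) \left(-92\right) = -118 + \frac{39911}{11} \left(-92\right) = -118 - \frac{3671812}{11} = - \frac{3673110}{11}$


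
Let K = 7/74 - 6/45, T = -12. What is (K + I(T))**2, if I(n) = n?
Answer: 178569769/1232100 ≈ 144.93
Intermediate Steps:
K = -43/1110 (K = 7*(1/74) - 6*1/45 = 7/74 - 2/15 = -43/1110 ≈ -0.038739)
(K + I(T))**2 = (-43/1110 - 12)**2 = (-13363/1110)**2 = 178569769/1232100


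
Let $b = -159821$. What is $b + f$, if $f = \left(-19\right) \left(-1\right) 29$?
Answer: $-159270$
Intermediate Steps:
$f = 551$ ($f = 19 \cdot 29 = 551$)
$b + f = -159821 + 551 = -159270$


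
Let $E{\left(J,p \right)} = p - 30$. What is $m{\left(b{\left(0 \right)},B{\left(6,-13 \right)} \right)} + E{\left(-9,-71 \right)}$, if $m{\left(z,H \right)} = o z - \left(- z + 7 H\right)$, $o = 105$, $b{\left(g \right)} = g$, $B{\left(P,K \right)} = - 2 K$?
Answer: $-283$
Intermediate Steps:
$E{\left(J,p \right)} = -30 + p$
$m{\left(z,H \right)} = - 7 H + 106 z$ ($m{\left(z,H \right)} = 105 z - \left(- z + 7 H\right) = - 7 H + 106 z$)
$m{\left(b{\left(0 \right)},B{\left(6,-13 \right)} \right)} + E{\left(-9,-71 \right)} = \left(- 7 \left(\left(-2\right) \left(-13\right)\right) + 106 \cdot 0\right) - 101 = \left(\left(-7\right) 26 + 0\right) - 101 = \left(-182 + 0\right) - 101 = -182 - 101 = -283$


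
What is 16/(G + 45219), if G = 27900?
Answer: 16/73119 ≈ 0.00021882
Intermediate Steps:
16/(G + 45219) = 16/(27900 + 45219) = 16/73119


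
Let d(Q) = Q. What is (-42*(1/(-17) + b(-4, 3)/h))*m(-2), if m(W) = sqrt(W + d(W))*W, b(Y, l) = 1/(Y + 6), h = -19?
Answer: -4620*I/323 ≈ -14.303*I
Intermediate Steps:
b(Y, l) = 1/(6 + Y)
m(W) = sqrt(2)*W**(3/2) (m(W) = sqrt(W + W)*W = sqrt(2*W)*W = (sqrt(2)*sqrt(W))*W = sqrt(2)*W**(3/2))
(-42*(1/(-17) + b(-4, 3)/h))*m(-2) = (-42*(1/(-17) + 1/((6 - 4)*(-19))))*(sqrt(2)*(-2)**(3/2)) = (-42*(1*(-1/17) - 1/19/2))*(sqrt(2)*(-2*I*sqrt(2))) = (-42*(-1/17 + (1/2)*(-1/19)))*(-4*I) = (-42*(-1/17 - 1/38))*(-4*I) = (-42*(-55/646))*(-4*I) = 1155*(-4*I)/323 = -4620*I/323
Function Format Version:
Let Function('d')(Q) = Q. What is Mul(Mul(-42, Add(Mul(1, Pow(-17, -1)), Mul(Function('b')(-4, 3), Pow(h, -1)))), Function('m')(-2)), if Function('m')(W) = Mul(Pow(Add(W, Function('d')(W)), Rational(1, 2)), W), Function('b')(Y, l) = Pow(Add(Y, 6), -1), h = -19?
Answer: Mul(Rational(-4620, 323), I) ≈ Mul(-14.303, I)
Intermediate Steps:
Function('b')(Y, l) = Pow(Add(6, Y), -1)
Function('m')(W) = Mul(Pow(2, Rational(1, 2)), Pow(W, Rational(3, 2))) (Function('m')(W) = Mul(Pow(Add(W, W), Rational(1, 2)), W) = Mul(Pow(Mul(2, W), Rational(1, 2)), W) = Mul(Mul(Pow(2, Rational(1, 2)), Pow(W, Rational(1, 2))), W) = Mul(Pow(2, Rational(1, 2)), Pow(W, Rational(3, 2))))
Mul(Mul(-42, Add(Mul(1, Pow(-17, -1)), Mul(Function('b')(-4, 3), Pow(h, -1)))), Function('m')(-2)) = Mul(Mul(-42, Add(Mul(1, Pow(-17, -1)), Mul(Pow(Add(6, -4), -1), Pow(-19, -1)))), Mul(Pow(2, Rational(1, 2)), Pow(-2, Rational(3, 2)))) = Mul(Mul(-42, Add(Mul(1, Rational(-1, 17)), Mul(Pow(2, -1), Rational(-1, 19)))), Mul(Pow(2, Rational(1, 2)), Mul(-2, I, Pow(2, Rational(1, 2))))) = Mul(Mul(-42, Add(Rational(-1, 17), Mul(Rational(1, 2), Rational(-1, 19)))), Mul(-4, I)) = Mul(Mul(-42, Add(Rational(-1, 17), Rational(-1, 38))), Mul(-4, I)) = Mul(Mul(-42, Rational(-55, 646)), Mul(-4, I)) = Mul(Rational(1155, 323), Mul(-4, I)) = Mul(Rational(-4620, 323), I)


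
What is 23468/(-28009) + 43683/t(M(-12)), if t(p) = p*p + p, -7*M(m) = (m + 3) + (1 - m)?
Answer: -19984207273/112036 ≈ -1.7837e+5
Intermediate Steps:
M(m) = -4/7 (M(m) = -((m + 3) + (1 - m))/7 = -((3 + m) + (1 - m))/7 = -1/7*4 = -4/7)
t(p) = p + p**2 (t(p) = p**2 + p = p + p**2)
23468/(-28009) + 43683/t(M(-12)) = 23468/(-28009) + 43683/((-4*(1 - 4/7)/7)) = 23468*(-1/28009) + 43683/((-4/7*3/7)) = -23468/28009 + 43683/(-12/49) = -23468/28009 + 43683*(-49/12) = -23468/28009 - 713489/4 = -19984207273/112036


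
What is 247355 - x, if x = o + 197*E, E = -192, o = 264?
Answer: 284915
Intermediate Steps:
x = -37560 (x = 264 + 197*(-192) = 264 - 37824 = -37560)
247355 - x = 247355 - 1*(-37560) = 247355 + 37560 = 284915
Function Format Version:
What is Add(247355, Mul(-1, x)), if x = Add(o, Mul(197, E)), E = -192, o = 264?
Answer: 284915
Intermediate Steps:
x = -37560 (x = Add(264, Mul(197, -192)) = Add(264, -37824) = -37560)
Add(247355, Mul(-1, x)) = Add(247355, Mul(-1, -37560)) = Add(247355, 37560) = 284915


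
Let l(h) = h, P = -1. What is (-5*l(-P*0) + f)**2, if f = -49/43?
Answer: 2401/1849 ≈ 1.2985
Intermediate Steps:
f = -49/43 (f = -49*1/43 = -49/43 ≈ -1.1395)
(-5*l(-P*0) + f)**2 = (-5*(-1*(-1))*0 - 49/43)**2 = (-5*0 - 49/43)**2 = (0 - 49/43)**2 = (-49/43)**2 = 2401/1849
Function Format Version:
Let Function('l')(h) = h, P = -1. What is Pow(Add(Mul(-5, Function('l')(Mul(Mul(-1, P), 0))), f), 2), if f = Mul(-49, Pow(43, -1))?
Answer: Rational(2401, 1849) ≈ 1.2985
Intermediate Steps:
f = Rational(-49, 43) (f = Mul(-49, Rational(1, 43)) = Rational(-49, 43) ≈ -1.1395)
Pow(Add(Mul(-5, Function('l')(Mul(Mul(-1, P), 0))), f), 2) = Pow(Add(Mul(-5, Mul(Mul(-1, -1), 0)), Rational(-49, 43)), 2) = Pow(Add(Mul(-5, Mul(1, 0)), Rational(-49, 43)), 2) = Pow(Add(Mul(-5, 0), Rational(-49, 43)), 2) = Pow(Add(0, Rational(-49, 43)), 2) = Pow(Rational(-49, 43), 2) = Rational(2401, 1849)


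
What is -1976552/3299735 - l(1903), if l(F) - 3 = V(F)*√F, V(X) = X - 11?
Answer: -11875757/3299735 - 1892*√1903 ≈ -82539.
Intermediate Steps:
V(X) = -11 + X
l(F) = 3 + √F*(-11 + F) (l(F) = 3 + (-11 + F)*√F = 3 + √F*(-11 + F))
-1976552/3299735 - l(1903) = -1976552/3299735 - (3 + √1903*(-11 + 1903)) = -1976552*1/3299735 - (3 + √1903*1892) = -1976552/3299735 - (3 + 1892*√1903) = -1976552/3299735 + (-3 - 1892*√1903) = -11875757/3299735 - 1892*√1903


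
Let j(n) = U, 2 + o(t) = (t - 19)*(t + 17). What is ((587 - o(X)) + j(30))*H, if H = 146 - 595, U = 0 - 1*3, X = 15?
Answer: -320586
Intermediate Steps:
o(t) = -2 + (-19 + t)*(17 + t) (o(t) = -2 + (t - 19)*(t + 17) = -2 + (-19 + t)*(17 + t))
U = -3 (U = 0 - 3 = -3)
H = -449
j(n) = -3
((587 - o(X)) + j(30))*H = ((587 - (-325 + 15² - 2*15)) - 3)*(-449) = ((587 - (-325 + 225 - 30)) - 3)*(-449) = ((587 - 1*(-130)) - 3)*(-449) = ((587 + 130) - 3)*(-449) = (717 - 3)*(-449) = 714*(-449) = -320586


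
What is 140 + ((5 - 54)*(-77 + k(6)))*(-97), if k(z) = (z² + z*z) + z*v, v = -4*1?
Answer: -137697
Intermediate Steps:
v = -4
k(z) = -4*z + 2*z² (k(z) = (z² + z*z) + z*(-4) = (z² + z²) - 4*z = 2*z² - 4*z = -4*z + 2*z²)
140 + ((5 - 54)*(-77 + k(6)))*(-97) = 140 + ((5 - 54)*(-77 + 2*6*(-2 + 6)))*(-97) = 140 - 49*(-77 + 2*6*4)*(-97) = 140 - 49*(-77 + 48)*(-97) = 140 - 49*(-29)*(-97) = 140 + 1421*(-97) = 140 - 137837 = -137697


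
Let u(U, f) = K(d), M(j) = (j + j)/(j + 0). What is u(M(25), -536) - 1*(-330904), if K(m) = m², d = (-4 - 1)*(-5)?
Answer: 331529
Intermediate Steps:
M(j) = 2 (M(j) = (2*j)/j = 2)
d = 25 (d = -5*(-5) = 25)
u(U, f) = 625 (u(U, f) = 25² = 625)
u(M(25), -536) - 1*(-330904) = 625 - 1*(-330904) = 625 + 330904 = 331529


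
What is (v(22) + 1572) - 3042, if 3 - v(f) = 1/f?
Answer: -32275/22 ≈ -1467.0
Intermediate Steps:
v(f) = 3 - 1/f
(v(22) + 1572) - 3042 = ((3 - 1/22) + 1572) - 3042 = (65/22 + 1572) - 3042 = 34649/22 - 3042 = -32275/22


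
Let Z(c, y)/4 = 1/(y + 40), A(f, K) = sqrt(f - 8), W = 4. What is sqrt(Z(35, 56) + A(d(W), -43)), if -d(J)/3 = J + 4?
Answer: sqrt(6 + 576*I*sqrt(2))/12 ≈ 1.688 + 1.6756*I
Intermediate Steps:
d(J) = -12 - 3*J (d(J) = -3*(J + 4) = -3*(4 + J) = -12 - 3*J)
A(f, K) = sqrt(-8 + f)
Z(c, y) = 4/(40 + y) (Z(c, y) = 4/(y + 40) = 4/(40 + y))
sqrt(Z(35, 56) + A(d(W), -43)) = sqrt(4/(40 + 56) + sqrt(-8 + (-12 - 3*4))) = sqrt(4/96 + sqrt(-8 + (-12 - 12))) = sqrt(4*(1/96) + sqrt(-8 - 24)) = sqrt(1/24 + sqrt(-32)) = sqrt(1/24 + 4*I*sqrt(2))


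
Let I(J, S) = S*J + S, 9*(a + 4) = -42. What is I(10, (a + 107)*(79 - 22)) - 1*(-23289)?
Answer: 84944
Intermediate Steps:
a = -26/3 (a = -4 + (⅑)*(-42) = -4 - 14/3 = -26/3 ≈ -8.6667)
I(J, S) = S + J*S (I(J, S) = J*S + S = S + J*S)
I(10, (a + 107)*(79 - 22)) - 1*(-23289) = ((-26/3 + 107)*(79 - 22))*(1 + 10) - 1*(-23289) = ((295/3)*57)*11 + 23289 = 5605*11 + 23289 = 61655 + 23289 = 84944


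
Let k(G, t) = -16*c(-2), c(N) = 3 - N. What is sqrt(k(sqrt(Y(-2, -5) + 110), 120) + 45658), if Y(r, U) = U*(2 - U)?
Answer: sqrt(45578) ≈ 213.49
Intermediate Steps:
k(G, t) = -80 (k(G, t) = -16*(3 - 1*(-2)) = -16*(3 + 2) = -16*5 = -80)
sqrt(k(sqrt(Y(-2, -5) + 110), 120) + 45658) = sqrt(-80 + 45658) = sqrt(45578)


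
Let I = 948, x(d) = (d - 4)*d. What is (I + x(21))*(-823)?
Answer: -1074015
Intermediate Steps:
x(d) = d*(-4 + d) (x(d) = (-4 + d)*d = d*(-4 + d))
(I + x(21))*(-823) = (948 + 21*(-4 + 21))*(-823) = (948 + 21*17)*(-823) = (948 + 357)*(-823) = 1305*(-823) = -1074015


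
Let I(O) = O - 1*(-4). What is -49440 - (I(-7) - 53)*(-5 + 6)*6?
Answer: -49104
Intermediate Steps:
I(O) = 4 + O (I(O) = O + 4 = 4 + O)
-49440 - (I(-7) - 53)*(-5 + 6)*6 = -49440 - ((4 - 7) - 53)*(-5 + 6)*6 = -49440 - (-3 - 53)*1*6 = -49440 - (-56)*6 = -49440 - 1*(-336) = -49440 + 336 = -49104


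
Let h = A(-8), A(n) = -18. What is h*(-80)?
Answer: 1440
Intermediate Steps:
h = -18
h*(-80) = -18*(-80) = 1440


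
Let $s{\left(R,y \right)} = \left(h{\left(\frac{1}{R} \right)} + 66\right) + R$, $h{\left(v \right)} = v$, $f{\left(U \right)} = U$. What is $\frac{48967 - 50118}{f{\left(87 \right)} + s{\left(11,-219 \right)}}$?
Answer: $- \frac{12661}{1805} \approx -7.0144$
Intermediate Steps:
$s{\left(R,y \right)} = 66 + R + \frac{1}{R}$ ($s{\left(R,y \right)} = \left(\frac{1}{R} + 66\right) + R = \left(66 + \frac{1}{R}\right) + R = 66 + R + \frac{1}{R}$)
$\frac{48967 - 50118}{f{\left(87 \right)} + s{\left(11,-219 \right)}} = \frac{48967 - 50118}{87 + \left(66 + 11 + \frac{1}{11}\right)} = - \frac{1151}{87 + \left(66 + 11 + \frac{1}{11}\right)} = - \frac{1151}{87 + \frac{848}{11}} = - \frac{1151}{\frac{1805}{11}} = \left(-1151\right) \frac{11}{1805} = - \frac{12661}{1805}$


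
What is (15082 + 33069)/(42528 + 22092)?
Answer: 48151/64620 ≈ 0.74514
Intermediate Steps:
(15082 + 33069)/(42528 + 22092) = 48151/64620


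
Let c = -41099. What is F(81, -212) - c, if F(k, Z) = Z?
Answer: 40887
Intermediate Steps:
F(81, -212) - c = -212 - 1*(-41099) = -212 + 41099 = 40887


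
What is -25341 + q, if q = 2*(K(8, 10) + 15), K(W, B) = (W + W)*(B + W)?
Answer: -24735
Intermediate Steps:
K(W, B) = 2*W*(B + W) (K(W, B) = (2*W)*(B + W) = 2*W*(B + W))
q = 606 (q = 2*(2*8*(10 + 8) + 15) = 2*(2*8*18 + 15) = 2*(288 + 15) = 2*303 = 606)
-25341 + q = -25341 + 606 = -24735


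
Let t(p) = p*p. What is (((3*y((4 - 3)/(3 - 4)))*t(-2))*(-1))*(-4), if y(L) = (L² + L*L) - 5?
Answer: -144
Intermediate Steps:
t(p) = p²
y(L) = -5 + 2*L² (y(L) = (L² + L²) - 5 = 2*L² - 5 = -5 + 2*L²)
(((3*y((4 - 3)/(3 - 4)))*t(-2))*(-1))*(-4) = (((3*(-5 + 2*((4 - 3)/(3 - 4))²))*(-2)²)*(-1))*(-4) = (((3*(-5 + 2*(1/(-1))²))*4)*(-1))*(-4) = (((3*(-5 + 2*(1*(-1))²))*4)*(-1))*(-4) = (((3*(-5 + 2*(-1)²))*4)*(-1))*(-4) = (((3*(-5 + 2*1))*4)*(-1))*(-4) = (((3*(-5 + 2))*4)*(-1))*(-4) = (((3*(-3))*4)*(-1))*(-4) = (-9*4*(-1))*(-4) = -36*(-1)*(-4) = 36*(-4) = -144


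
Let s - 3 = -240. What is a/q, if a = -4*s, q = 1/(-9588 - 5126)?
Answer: -13948872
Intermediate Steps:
s = -237 (s = 3 - 240 = -237)
q = -1/14714 (q = 1/(-14714) = -1/14714 ≈ -6.7962e-5)
a = 948 (a = -4*(-237) = 948)
a/q = 948/(-1/14714) = 948*(-14714) = -13948872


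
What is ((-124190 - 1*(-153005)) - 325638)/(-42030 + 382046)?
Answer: -296823/340016 ≈ -0.87297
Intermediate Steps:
((-124190 - 1*(-153005)) - 325638)/(-42030 + 382046) = ((-124190 + 153005) - 325638)/340016 = (28815 - 325638)*(1/340016) = -296823*1/340016 = -296823/340016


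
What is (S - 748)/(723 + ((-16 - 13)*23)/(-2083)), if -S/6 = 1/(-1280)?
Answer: -997167511/964272640 ≈ -1.0341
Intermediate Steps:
S = 3/640 (S = -6/(-1280) = -6*(-1/1280) = 3/640 ≈ 0.0046875)
(S - 748)/(723 + ((-16 - 13)*23)/(-2083)) = (3/640 - 748)/(723 + ((-16 - 13)*23)/(-2083)) = -478717/(640*(723 - 29*23*(-1/2083))) = -478717/(640*(723 - 667*(-1/2083))) = -478717/(640*(723 + 667/2083)) = -478717/(640*1506676/2083) = -478717/640*2083/1506676 = -997167511/964272640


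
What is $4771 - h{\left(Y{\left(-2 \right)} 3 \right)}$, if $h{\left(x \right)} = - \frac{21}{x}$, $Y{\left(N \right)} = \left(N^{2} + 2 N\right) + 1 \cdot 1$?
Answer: $4778$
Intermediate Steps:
$Y{\left(N \right)} = 1 + N^{2} + 2 N$ ($Y{\left(N \right)} = \left(N^{2} + 2 N\right) + 1 = 1 + N^{2} + 2 N$)
$4771 - h{\left(Y{\left(-2 \right)} 3 \right)} = 4771 - - \frac{21}{\left(1 + \left(-2\right)^{2} + 2 \left(-2\right)\right) 3} = 4771 - - \frac{21}{\left(1 + 4 - 4\right) 3} = 4771 - - \frac{21}{1 \cdot 3} = 4771 - - \frac{21}{3} = 4771 - \left(-21\right) \frac{1}{3} = 4771 - -7 = 4771 + 7 = 4778$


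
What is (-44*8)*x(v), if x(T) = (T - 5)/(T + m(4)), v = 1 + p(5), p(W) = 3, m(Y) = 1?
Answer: 352/5 ≈ 70.400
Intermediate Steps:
v = 4 (v = 1 + 3 = 4)
x(T) = (-5 + T)/(1 + T) (x(T) = (T - 5)/(T + 1) = (-5 + T)/(1 + T))
(-44*8)*x(v) = (-44*8)*((-5 + 4)/(1 + 4)) = -352*(-1)/5 = -352*(-⅕) = 352/5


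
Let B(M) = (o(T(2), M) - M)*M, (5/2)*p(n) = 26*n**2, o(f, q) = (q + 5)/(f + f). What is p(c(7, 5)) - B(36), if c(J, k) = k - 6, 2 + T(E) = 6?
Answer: 11219/10 ≈ 1121.9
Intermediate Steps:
T(E) = 4 (T(E) = -2 + 6 = 4)
c(J, k) = -6 + k
o(f, q) = (5 + q)/(2*f) (o(f, q) = (5 + q)/((2*f)) = (5 + q)*(1/(2*f)) = (5 + q)/(2*f))
p(n) = 52*n**2/5 (p(n) = 2*(26*n**2)/5 = 52*n**2/5)
B(M) = M*(5/8 - 7*M/8) (B(M) = ((1/2)*(5 + M)/4 - M)*M = ((1/2)*(1/4)*(5 + M) - M)*M = ((5/8 + M/8) - M)*M = (5/8 - 7*M/8)*M = M*(5/8 - 7*M/8))
p(c(7, 5)) - B(36) = 52*(-6 + 5)**2/5 - 36*(5 - 7*36)/8 = (52/5)*(-1)**2 - 36*(5 - 252)/8 = (52/5)*1 - 36*(-247)/8 = 52/5 - 1*(-2223/2) = 52/5 + 2223/2 = 11219/10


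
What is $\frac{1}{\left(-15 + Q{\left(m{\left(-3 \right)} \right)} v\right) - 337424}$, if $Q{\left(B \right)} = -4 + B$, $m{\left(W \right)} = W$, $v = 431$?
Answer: $- \frac{1}{340456} \approx -2.9372 \cdot 10^{-6}$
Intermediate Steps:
$\frac{1}{\left(-15 + Q{\left(m{\left(-3 \right)} \right)} v\right) - 337424} = \frac{1}{\left(-15 + \left(-4 - 3\right) 431\right) - 337424} = \frac{1}{\left(-15 - 3017\right) - 337424} = \frac{1}{-3032 - 337424} = \frac{1}{-340456} = - \frac{1}{340456}$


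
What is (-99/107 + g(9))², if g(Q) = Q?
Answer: 746496/11449 ≈ 65.202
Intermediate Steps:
(-99/107 + g(9))² = (-99/107 + 9)² = (864/107)² = 746496/11449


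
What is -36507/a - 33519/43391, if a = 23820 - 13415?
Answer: -1932840432/451483355 ≈ -4.2811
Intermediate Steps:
a = 10405
-36507/a - 33519/43391 = -36507/10405 - 33519/43391 = -1932840432/451483355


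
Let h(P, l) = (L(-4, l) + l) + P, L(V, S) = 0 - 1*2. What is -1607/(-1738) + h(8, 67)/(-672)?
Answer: 476515/583968 ≈ 0.81600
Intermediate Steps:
L(V, S) = -2 (L(V, S) = 0 - 2 = -2)
h(P, l) = -2 + P + l (h(P, l) = (-2 + l) + P = -2 + P + l)
-1607/(-1738) + h(8, 67)/(-672) = -1607/(-1738) + (-2 + 8 + 67)/(-672) = -1607*(-1/1738) + 73*(-1/672) = 1607/1738 - 73/672 = 476515/583968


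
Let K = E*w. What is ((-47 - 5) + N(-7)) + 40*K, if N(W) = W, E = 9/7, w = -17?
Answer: -6533/7 ≈ -933.29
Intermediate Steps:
E = 9/7 (E = 9*(⅐) = 9/7 ≈ 1.2857)
K = -153/7 (K = (9/7)*(-17) = -153/7 ≈ -21.857)
((-47 - 5) + N(-7)) + 40*K = ((-47 - 5) - 7) + 40*(-153/7) = (-52 - 7) - 6120/7 = -59 - 6120/7 = -6533/7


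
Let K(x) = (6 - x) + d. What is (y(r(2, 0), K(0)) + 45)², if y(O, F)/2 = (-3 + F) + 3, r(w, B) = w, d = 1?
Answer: 3481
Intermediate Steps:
K(x) = 7 - x (K(x) = (6 - x) + 1 = 7 - x)
y(O, F) = 2*F (y(O, F) = 2*((-3 + F) + 3) = 2*F)
(y(r(2, 0), K(0)) + 45)² = (2*(7 - 1*0) + 45)² = (2*(7 + 0) + 45)² = (2*7 + 45)² = (14 + 45)² = 59² = 3481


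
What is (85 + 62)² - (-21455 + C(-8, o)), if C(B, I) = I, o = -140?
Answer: 43204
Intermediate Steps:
(85 + 62)² - (-21455 + C(-8, o)) = (85 + 62)² - (-21455 - 140) = 147² - 1*(-21595) = 21609 + 21595 = 43204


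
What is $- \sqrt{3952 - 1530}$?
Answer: $- \sqrt{2422} \approx -49.214$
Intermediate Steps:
$- \sqrt{3952 - 1530} = - \sqrt{2422}$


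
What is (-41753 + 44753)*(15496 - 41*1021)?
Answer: -79095000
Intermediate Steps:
(-41753 + 44753)*(15496 - 41*1021) = 3000*(15496 - 41861) = 3000*(-26365) = -79095000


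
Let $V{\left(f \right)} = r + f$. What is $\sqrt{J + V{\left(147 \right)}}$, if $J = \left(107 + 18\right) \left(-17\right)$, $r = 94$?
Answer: $2 i \sqrt{471} \approx 43.405 i$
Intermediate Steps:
$V{\left(f \right)} = 94 + f$
$J = -2125$ ($J = 125 \left(-17\right) = -2125$)
$\sqrt{J + V{\left(147 \right)}} = \sqrt{-2125 + \left(94 + 147\right)} = \sqrt{-2125 + 241} = \sqrt{-1884} = 2 i \sqrt{471}$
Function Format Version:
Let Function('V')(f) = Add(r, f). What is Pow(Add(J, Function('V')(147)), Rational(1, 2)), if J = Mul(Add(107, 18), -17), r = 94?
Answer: Mul(2, I, Pow(471, Rational(1, 2))) ≈ Mul(43.405, I)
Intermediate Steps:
Function('V')(f) = Add(94, f)
J = -2125 (J = Mul(125, -17) = -2125)
Pow(Add(J, Function('V')(147)), Rational(1, 2)) = Pow(Add(-2125, Add(94, 147)), Rational(1, 2)) = Pow(Add(-2125, 241), Rational(1, 2)) = Pow(-1884, Rational(1, 2)) = Mul(2, I, Pow(471, Rational(1, 2)))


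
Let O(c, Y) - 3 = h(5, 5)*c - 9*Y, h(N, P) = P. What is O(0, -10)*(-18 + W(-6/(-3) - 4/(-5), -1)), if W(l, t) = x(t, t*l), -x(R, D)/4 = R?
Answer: -1302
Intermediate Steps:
x(R, D) = -4*R
W(l, t) = -4*t
O(c, Y) = 3 - 9*Y + 5*c (O(c, Y) = 3 + (5*c - 9*Y) = 3 + (-9*Y + 5*c) = 3 - 9*Y + 5*c)
O(0, -10)*(-18 + W(-6/(-3) - 4/(-5), -1)) = (3 - 9*(-10) + 5*0)*(-18 - 4*(-1)) = (3 + 90 + 0)*(-18 + 4) = 93*(-14) = -1302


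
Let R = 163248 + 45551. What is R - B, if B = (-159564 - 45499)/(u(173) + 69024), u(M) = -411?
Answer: 14326530850/68613 ≈ 2.0880e+5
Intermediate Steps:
R = 208799
B = -205063/68613 (B = (-159564 - 45499)/(-411 + 69024) = -205063/68613 ≈ -2.9887)
R - B = 208799 - 1*(-205063/68613) = 208799 + 205063/68613 = 14326530850/68613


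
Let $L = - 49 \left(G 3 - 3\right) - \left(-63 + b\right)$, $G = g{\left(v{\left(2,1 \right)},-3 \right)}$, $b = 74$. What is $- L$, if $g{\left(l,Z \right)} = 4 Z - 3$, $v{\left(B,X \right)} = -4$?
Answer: $-2341$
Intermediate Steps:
$g{\left(l,Z \right)} = -3 + 4 Z$
$G = -15$ ($G = -3 + 4 \left(-3\right) = -3 - 12 = -15$)
$L = 2341$ ($L = - 49 \left(\left(-15\right) 3 - 3\right) + \left(63 - 74\right) = - 49 \left(-45 - 3\right) + \left(63 - 74\right) = \left(-49\right) \left(-48\right) - 11 = 2352 - 11 = 2341$)
$- L = \left(-1\right) 2341 = -2341$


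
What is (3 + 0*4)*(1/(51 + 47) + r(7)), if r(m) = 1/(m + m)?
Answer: 12/49 ≈ 0.24490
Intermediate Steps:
r(m) = 1/(2*m)
(3 + 0*4)*(1/(51 + 47) + r(7)) = (3 + 0*4)*(1/(51 + 47) + (½)/7) = (3 + 0)*(1/98 + (½)*(⅐)) = 3*(1/98 + 1/14) = 3*(4/49) = 12/49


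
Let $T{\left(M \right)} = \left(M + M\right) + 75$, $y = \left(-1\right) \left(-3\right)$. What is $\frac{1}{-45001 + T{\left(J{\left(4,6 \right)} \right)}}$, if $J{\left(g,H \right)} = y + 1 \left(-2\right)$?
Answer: $- \frac{1}{44924} \approx -2.226 \cdot 10^{-5}$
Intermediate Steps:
$y = 3$
$J{\left(g,H \right)} = 1$ ($J{\left(g,H \right)} = 3 + 1 \left(-2\right) = 3 - 2 = 1$)
$T{\left(M \right)} = 75 + 2 M$ ($T{\left(M \right)} = 2 M + 75 = 75 + 2 M$)
$\frac{1}{-45001 + T{\left(J{\left(4,6 \right)} \right)}} = \frac{1}{-45001 + \left(75 + 2 \cdot 1\right)} = \frac{1}{-45001 + \left(75 + 2\right)} = \frac{1}{-45001 + 77} = \frac{1}{-44924} = - \frac{1}{44924}$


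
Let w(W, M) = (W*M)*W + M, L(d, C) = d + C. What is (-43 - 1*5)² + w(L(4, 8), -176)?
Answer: -23216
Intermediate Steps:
L(d, C) = C + d
w(W, M) = M + M*W² (w(W, M) = (M*W)*W + M = M*W² + M = M + M*W²)
(-43 - 1*5)² + w(L(4, 8), -176) = (-43 - 1*5)² - 176*(1 + (8 + 4)²) = (-43 - 5)² - 176*(1 + 12²) = (-48)² - 176*(1 + 144) = 2304 - 176*145 = 2304 - 25520 = -23216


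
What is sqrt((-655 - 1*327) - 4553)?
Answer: 3*I*sqrt(615) ≈ 74.398*I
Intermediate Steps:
sqrt((-655 - 1*327) - 4553) = sqrt((-655 - 327) - 4553) = sqrt(-982 - 4553) = sqrt(-5535) = 3*I*sqrt(615)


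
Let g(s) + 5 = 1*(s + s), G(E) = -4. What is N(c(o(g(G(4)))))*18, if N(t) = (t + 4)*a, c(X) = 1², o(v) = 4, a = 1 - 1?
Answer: 0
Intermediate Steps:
g(s) = -5 + 2*s (g(s) = -5 + 1*(s + s) = -5 + 1*(2*s) = -5 + 2*s)
a = 0
c(X) = 1
N(t) = 0 (N(t) = (t + 4)*0 = (4 + t)*0 = 0)
N(c(o(g(G(4)))))*18 = 0*18 = 0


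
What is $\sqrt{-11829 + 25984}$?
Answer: $\sqrt{14155} \approx 118.97$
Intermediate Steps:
$\sqrt{-11829 + 25984} = \sqrt{14155}$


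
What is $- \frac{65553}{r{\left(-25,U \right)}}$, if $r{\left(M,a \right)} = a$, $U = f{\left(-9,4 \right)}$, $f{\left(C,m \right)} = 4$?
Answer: $- \frac{65553}{4} \approx -16388.0$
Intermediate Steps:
$U = 4$
$- \frac{65553}{r{\left(-25,U \right)}} = - \frac{65553}{4}$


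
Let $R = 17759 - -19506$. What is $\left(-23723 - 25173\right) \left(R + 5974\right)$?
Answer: $-2114214144$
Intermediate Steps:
$R = 37265$ ($R = 17759 + 19506 = 37265$)
$\left(-23723 - 25173\right) \left(R + 5974\right) = \left(-23723 - 25173\right) \left(37265 + 5974\right) = \left(-48896\right) 43239 = -2114214144$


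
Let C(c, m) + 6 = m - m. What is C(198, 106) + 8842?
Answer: 8836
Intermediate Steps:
C(c, m) = -6 (C(c, m) = -6 + (m - m) = -6 + 0 = -6)
C(198, 106) + 8842 = -6 + 8842 = 8836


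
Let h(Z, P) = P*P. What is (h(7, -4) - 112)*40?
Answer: -3840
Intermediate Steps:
h(Z, P) = P²
(h(7, -4) - 112)*40 = ((-4)² - 112)*40 = (16 - 112)*40 = -96*40 = -3840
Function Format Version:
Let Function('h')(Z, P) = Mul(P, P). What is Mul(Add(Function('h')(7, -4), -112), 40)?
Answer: -3840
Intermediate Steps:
Function('h')(Z, P) = Pow(P, 2)
Mul(Add(Function('h')(7, -4), -112), 40) = Mul(Add(Pow(-4, 2), -112), 40) = Mul(Add(16, -112), 40) = Mul(-96, 40) = -3840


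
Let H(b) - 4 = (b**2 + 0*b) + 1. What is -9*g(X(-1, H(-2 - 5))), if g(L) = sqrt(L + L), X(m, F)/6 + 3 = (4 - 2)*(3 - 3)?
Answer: -54*I ≈ -54.0*I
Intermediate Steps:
H(b) = 5 + b**2 (H(b) = 4 + ((b**2 + 0*b) + 1) = 4 + ((b**2 + 0) + 1) = 4 + (b**2 + 1) = 4 + (1 + b**2) = 5 + b**2)
X(m, F) = -18 (X(m, F) = -18 + 6*((4 - 2)*(3 - 3)) = -18 + 6*(2*0) = -18 + 6*0 = -18 + 0 = -18)
g(L) = sqrt(2)*sqrt(L) (g(L) = sqrt(2*L) = sqrt(2)*sqrt(L))
-9*g(X(-1, H(-2 - 5))) = -9*sqrt(2)*sqrt(-18) = -9*sqrt(2)*3*I*sqrt(2) = -54*I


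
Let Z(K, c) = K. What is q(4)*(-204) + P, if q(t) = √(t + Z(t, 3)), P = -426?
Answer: -426 - 408*√2 ≈ -1003.0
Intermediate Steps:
q(t) = √2*√t (q(t) = √(t + t) = √(2*t) = √2*√t)
q(4)*(-204) + P = (√2*√4)*(-204) - 426 = (√2*2)*(-204) - 426 = (2*√2)*(-204) - 426 = -408*√2 - 426 = -426 - 408*√2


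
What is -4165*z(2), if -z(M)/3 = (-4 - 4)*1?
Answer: -99960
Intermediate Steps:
z(M) = 24 (z(M) = -3*(-4 - 4) = -(-24) = -3*(-8) = 24)
-4165*z(2) = -4165*24 = -99960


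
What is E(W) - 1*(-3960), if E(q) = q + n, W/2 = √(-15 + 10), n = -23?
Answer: 3937 + 2*I*√5 ≈ 3937.0 + 4.4721*I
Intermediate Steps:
W = 2*I*√5 (W = 2*√(-15 + 10) = 2*√(-5) = 2*(I*√5) = 2*I*√5 ≈ 4.4721*I)
E(q) = -23 + q (E(q) = q - 23 = -23 + q)
E(W) - 1*(-3960) = (-23 + 2*I*√5) - 1*(-3960) = (-23 + 2*I*√5) + 3960 = 3937 + 2*I*√5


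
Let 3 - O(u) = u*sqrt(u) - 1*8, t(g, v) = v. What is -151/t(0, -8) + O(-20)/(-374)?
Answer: 2563/136 - 20*I*sqrt(5)/187 ≈ 18.846 - 0.23915*I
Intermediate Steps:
O(u) = 11 - u**(3/2) (O(u) = 3 - (u*sqrt(u) - 1*8) = 3 - (u**(3/2) - 8) = 3 - (-8 + u**(3/2)) = 3 + (8 - u**(3/2)) = 11 - u**(3/2))
-151/t(0, -8) + O(-20)/(-374) = -151/(-8) + (11 - (-20)**(3/2))/(-374) = -151*(-1/8) + (11 - (-40)*I*sqrt(5))*(-1/374) = 151/8 + (11 + 40*I*sqrt(5))*(-1/374) = 151/8 + (-1/34 - 20*I*sqrt(5)/187) = 2563/136 - 20*I*sqrt(5)/187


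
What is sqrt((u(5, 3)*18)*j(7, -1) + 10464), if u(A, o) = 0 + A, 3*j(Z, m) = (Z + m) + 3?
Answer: sqrt(10734) ≈ 103.60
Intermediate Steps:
j(Z, m) = 1 + Z/3 + m/3 (j(Z, m) = ((Z + m) + 3)/3 = (3 + Z + m)/3 = 1 + Z/3 + m/3)
u(A, o) = A
sqrt((u(5, 3)*18)*j(7, -1) + 10464) = sqrt((5*18)*(1 + (1/3)*7 + (1/3)*(-1)) + 10464) = sqrt(90*(1 + 7/3 - 1/3) + 10464) = sqrt(90*3 + 10464) = sqrt(270 + 10464) = sqrt(10734)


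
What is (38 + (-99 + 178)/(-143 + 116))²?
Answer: 896809/729 ≈ 1230.2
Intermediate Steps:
(38 + (-99 + 178)/(-143 + 116))² = (38 + 79/(-27))² = (38 + 79*(-1/27))² = (38 - 79/27)² = (947/27)² = 896809/729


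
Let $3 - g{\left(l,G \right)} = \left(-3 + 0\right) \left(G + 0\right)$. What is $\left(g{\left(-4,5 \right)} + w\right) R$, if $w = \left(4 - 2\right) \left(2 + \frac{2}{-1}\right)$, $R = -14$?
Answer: $-252$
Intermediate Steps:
$g{\left(l,G \right)} = 3 + 3 G$ ($g{\left(l,G \right)} = 3 - \left(-3 + 0\right) \left(G + 0\right) = 3 - - 3 G = 3 + 3 G$)
$w = 0$ ($w = \left(4 - 2\right) \left(2 + 2 \left(-1\right)\right) = \left(4 - 2\right) \left(2 - 2\right) = 2 \cdot 0 = 0$)
$\left(g{\left(-4,5 \right)} + w\right) R = \left(\left(3 + 3 \cdot 5\right) + 0\right) \left(-14\right) = \left(\left(3 + 15\right) + 0\right) \left(-14\right) = \left(18 + 0\right) \left(-14\right) = 18 \left(-14\right) = -252$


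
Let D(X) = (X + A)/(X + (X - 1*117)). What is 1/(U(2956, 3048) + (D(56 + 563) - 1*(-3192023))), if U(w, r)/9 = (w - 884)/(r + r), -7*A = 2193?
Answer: 1993138/6362148978853 ≈ 3.1328e-7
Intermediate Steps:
A = -2193/7 (A = -⅐*2193 = -2193/7 ≈ -313.29)
D(X) = (-2193/7 + X)/(-117 + 2*X) (D(X) = (X - 2193/7)/(X + (X - 1*117)) = (-2193/7 + X)/(X + (X - 117)) = (-2193/7 + X)/(X + (-117 + X)) = (-2193/7 + X)/(-117 + 2*X))
U(w, r) = 9*(-884 + w)/(2*r) (U(w, r) = 9*((w - 884)/(r + r)) = 9*((-884 + w)/((2*r))) = 9*((-884 + w)*(1/(2*r))) = 9*((-884 + w)/(2*r)) = 9*(-884 + w)/(2*r))
1/(U(2956, 3048) + (D(56 + 563) - 1*(-3192023))) = 1/((9/2)*(-884 + 2956)/3048 + ((-2193 + 7*(56 + 563))/(7*(-117 + 2*(56 + 563))) - 1*(-3192023))) = 1/((9/2)*(1/3048)*2072 + ((-2193 + 7*619)/(7*(-117 + 2*619)) + 3192023)) = 1/(777/254 + ((-2193 + 4333)/(7*(-117 + 1238)) + 3192023)) = 1/(777/254 + ((⅐)*2140/1121 + 3192023)) = 1/(777/254 + ((⅐)*(1/1121)*2140 + 3192023)) = 1/(777/254 + (2140/7847 + 3192023)) = 1/(777/254 + 25047806621/7847) = 1/(6362148978853/1993138) = 1993138/6362148978853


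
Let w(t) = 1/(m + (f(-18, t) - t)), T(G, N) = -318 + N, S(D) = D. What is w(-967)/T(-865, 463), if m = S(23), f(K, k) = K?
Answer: 1/140940 ≈ 7.0952e-6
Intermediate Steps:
m = 23
w(t) = 1/(5 - t) (w(t) = 1/(23 + (-18 - t)) = 1/(5 - t))
w(-967)/T(-865, 463) = (-1/(-5 - 967))/(-318 + 463) = -1/(-972)/145 = -1*(-1/972)*(1/145) = (1/972)*(1/145) = 1/140940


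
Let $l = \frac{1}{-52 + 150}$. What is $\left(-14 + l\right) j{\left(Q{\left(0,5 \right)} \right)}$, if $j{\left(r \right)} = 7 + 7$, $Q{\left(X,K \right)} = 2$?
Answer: $- \frac{1371}{7} \approx -195.86$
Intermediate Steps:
$j{\left(r \right)} = 14$
$l = \frac{1}{98} \approx 0.010204$
$\left(-14 + l\right) j{\left(Q{\left(0,5 \right)} \right)} = \left(-14 + \frac{1}{98}\right) 14 = \left(- \frac{1371}{98}\right) 14 = - \frac{1371}{7}$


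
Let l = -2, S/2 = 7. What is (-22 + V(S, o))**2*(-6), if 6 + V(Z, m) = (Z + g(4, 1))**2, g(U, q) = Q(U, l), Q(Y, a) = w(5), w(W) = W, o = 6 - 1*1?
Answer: -665334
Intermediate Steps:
S = 14 (S = 2*7 = 14)
o = 5 (o = 6 - 1 = 5)
Q(Y, a) = 5
g(U, q) = 5
V(Z, m) = -6 + (5 + Z)**2 (V(Z, m) = -6 + (Z + 5)**2 = -6 + (5 + Z)**2)
(-22 + V(S, o))**2*(-6) = (-22 + (-6 + (5 + 14)**2))**2*(-6) = (-22 + (-6 + 19**2))**2*(-6) = (-22 + (-6 + 361))**2*(-6) = (-22 + 355)**2*(-6) = 333**2*(-6) = 110889*(-6) = -665334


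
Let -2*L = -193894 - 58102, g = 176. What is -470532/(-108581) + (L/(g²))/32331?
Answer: 21420202152665/4942829493888 ≈ 4.3336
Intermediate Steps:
L = 125998 (L = -(-193894 - 58102)/2 = -½*(-251996) = 125998)
-470532/(-108581) + (L/(g²))/32331 = -470532/(-108581) + (125998/(176²))/32331 = -470532*(-1/108581) + (125998/30976)*(1/32331) = 470532/108581 + (125998*(1/30976))*(1/32331) = 470532/108581 + (62999/15488)*(1/32331) = 470532/108581 + 62999/500742528 = 21420202152665/4942829493888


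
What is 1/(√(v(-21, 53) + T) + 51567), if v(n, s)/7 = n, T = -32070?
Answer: 17189/886395902 - I*√32217/2659187706 ≈ 1.9392e-5 - 6.7498e-8*I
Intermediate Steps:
v(n, s) = 7*n
1/(√(v(-21, 53) + T) + 51567) = 1/(√(7*(-21) - 32070) + 51567) = 1/(√(-147 - 32070) + 51567) = 1/(√(-32217) + 51567) = 1/(I*√32217 + 51567) = 1/(51567 + I*√32217)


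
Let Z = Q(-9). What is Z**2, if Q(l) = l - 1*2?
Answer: 121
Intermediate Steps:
Q(l) = -2 + l (Q(l) = l - 2 = -2 + l)
Z = -11 (Z = -2 - 9 = -11)
Z**2 = (-11)**2 = 121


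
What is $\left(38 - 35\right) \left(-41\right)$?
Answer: $-123$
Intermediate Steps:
$\left(38 - 35\right) \left(-41\right) = 3 \left(-41\right) = -123$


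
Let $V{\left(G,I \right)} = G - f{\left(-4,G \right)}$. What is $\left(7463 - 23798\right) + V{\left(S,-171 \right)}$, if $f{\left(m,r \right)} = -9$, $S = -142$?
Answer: $-16468$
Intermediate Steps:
$V{\left(G,I \right)} = 9 + G$ ($V{\left(G,I \right)} = G - -9 = G + 9 = 9 + G$)
$\left(7463 - 23798\right) + V{\left(S,-171 \right)} = \left(7463 - 23798\right) + \left(9 - 142\right) = -16335 - 133 = -16468$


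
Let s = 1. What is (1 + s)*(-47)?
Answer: -94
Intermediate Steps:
(1 + s)*(-47) = (1 + 1)*(-47) = 2*(-47) = -94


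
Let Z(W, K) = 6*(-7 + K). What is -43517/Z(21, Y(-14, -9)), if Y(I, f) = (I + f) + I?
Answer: 43517/264 ≈ 164.84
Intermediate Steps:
Y(I, f) = f + 2*I
Z(W, K) = -42 + 6*K
-43517/Z(21, Y(-14, -9)) = -43517/(-42 + 6*(-9 + 2*(-14))) = -43517/(-42 + 6*(-9 - 28)) = -43517/(-42 + 6*(-37)) = -43517/(-42 - 222) = -43517/(-264) = -43517*(-1/264) = 43517/264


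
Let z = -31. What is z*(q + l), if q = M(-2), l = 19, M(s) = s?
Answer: -527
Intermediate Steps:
q = -2
z*(q + l) = -31*(-2 + 19) = -31*17 = -527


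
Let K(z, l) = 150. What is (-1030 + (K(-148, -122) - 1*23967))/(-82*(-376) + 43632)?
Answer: -24847/74464 ≈ -0.33368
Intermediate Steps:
(-1030 + (K(-148, -122) - 1*23967))/(-82*(-376) + 43632) = (-1030 + (150 - 1*23967))/(-82*(-376) + 43632) = (-1030 + (150 - 23967))/(30832 + 43632) = (-1030 - 23817)/74464 = -24847*1/74464 = -24847/74464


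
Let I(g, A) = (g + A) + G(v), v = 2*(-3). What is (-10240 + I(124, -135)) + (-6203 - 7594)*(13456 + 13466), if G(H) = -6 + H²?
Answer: -371453055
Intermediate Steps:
v = -6
I(g, A) = 30 + A + g (I(g, A) = (g + A) + (-6 + (-6)²) = (A + g) + (-6 + 36) = (A + g) + 30 = 30 + A + g)
(-10240 + I(124, -135)) + (-6203 - 7594)*(13456 + 13466) = (-10240 + (30 - 135 + 124)) + (-6203 - 7594)*(13456 + 13466) = (-10240 + 19) - 13797*26922 = -10221 - 371442834 = -371453055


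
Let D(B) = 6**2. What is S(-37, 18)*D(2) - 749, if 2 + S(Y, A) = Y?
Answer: -2153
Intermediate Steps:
D(B) = 36
S(Y, A) = -2 + Y
S(-37, 18)*D(2) - 749 = (-2 - 37)*36 - 749 = -39*36 - 749 = -1404 - 749 = -2153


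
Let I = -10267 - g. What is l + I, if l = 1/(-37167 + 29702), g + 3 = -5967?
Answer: -32077106/7465 ≈ -4297.0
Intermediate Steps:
g = -5970 (g = -3 - 5967 = -5970)
l = -1/7465 (l = 1/(-7465) = -1/7465 ≈ -0.00013396)
I = -4297 (I = -10267 - 1*(-5970) = -10267 + 5970 = -4297)
l + I = -1/7465 - 4297 = -32077106/7465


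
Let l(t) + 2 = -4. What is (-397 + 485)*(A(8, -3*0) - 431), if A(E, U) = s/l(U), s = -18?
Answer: -37664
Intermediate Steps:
l(t) = -6 (l(t) = -2 - 4 = -6)
A(E, U) = 3 (A(E, U) = -18/(-6) = -18*(-⅙) = 3)
(-397 + 485)*(A(8, -3*0) - 431) = (-397 + 485)*(3 - 431) = 88*(-428) = -37664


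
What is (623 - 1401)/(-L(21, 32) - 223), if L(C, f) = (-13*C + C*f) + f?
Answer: 389/327 ≈ 1.1896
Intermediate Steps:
L(C, f) = f - 13*C + C*f
(623 - 1401)/(-L(21, 32) - 223) = (623 - 1401)/(-(32 - 13*21 + 21*32) - 223) = -778/(-(32 - 273 + 672) - 223) = -778/(-1*431 - 223) = -778/(-431 - 223) = -778/(-654) = -778*(-1/654) = 389/327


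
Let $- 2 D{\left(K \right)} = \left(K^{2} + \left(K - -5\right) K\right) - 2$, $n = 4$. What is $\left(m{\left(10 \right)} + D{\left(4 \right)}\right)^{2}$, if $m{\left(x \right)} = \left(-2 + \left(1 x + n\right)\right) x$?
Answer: $9025$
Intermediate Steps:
$m{\left(x \right)} = x \left(2 + x\right)$ ($m{\left(x \right)} = \left(-2 + \left(1 x + 4\right)\right) x = \left(-2 + \left(x + 4\right)\right) x = \left(-2 + \left(4 + x\right)\right) x = \left(2 + x\right) x = x \left(2 + x\right)$)
$D{\left(K \right)} = 1 - \frac{K^{2}}{2} - \frac{K \left(5 + K\right)}{2}$ ($D{\left(K \right)} = - \frac{\left(K^{2} + \left(K - -5\right) K\right) - 2}{2} = - \frac{\left(K^{2} + \left(K + 5\right) K\right) - 2}{2} = - \frac{\left(K^{2} + \left(5 + K\right) K\right) - 2}{2} = - \frac{\left(K^{2} + K \left(5 + K\right)\right) - 2}{2} = - \frac{-2 + K^{2} + K \left(5 + K\right)}{2} = 1 - \frac{K^{2}}{2} - \frac{K \left(5 + K\right)}{2}$)
$\left(m{\left(10 \right)} + D{\left(4 \right)}\right)^{2} = \left(10 \left(2 + 10\right) - 25\right)^{2} = \left(10 \cdot 12 - 25\right)^{2} = \left(120 - 25\right)^{2} = 95^{2} = 9025$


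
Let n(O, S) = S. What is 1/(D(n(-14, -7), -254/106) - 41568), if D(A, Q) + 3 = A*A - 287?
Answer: -1/41809 ≈ -2.3918e-5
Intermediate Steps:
D(A, Q) = -290 + A**2 (D(A, Q) = -3 + (A*A - 287) = -3 + (A**2 - 287) = -3 + (-287 + A**2) = -290 + A**2)
1/(D(n(-14, -7), -254/106) - 41568) = 1/((-290 + (-7)**2) - 41568) = 1/((-290 + 49) - 41568) = 1/(-241 - 41568) = 1/(-41809) = -1/41809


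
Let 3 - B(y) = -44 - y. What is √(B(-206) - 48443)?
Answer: I*√48602 ≈ 220.46*I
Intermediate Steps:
B(y) = 47 + y (B(y) = 3 - (-44 - y) = 3 + (44 + y) = 47 + y)
√(B(-206) - 48443) = √((47 - 206) - 48443) = √(-159 - 48443) = √(-48602) = I*√48602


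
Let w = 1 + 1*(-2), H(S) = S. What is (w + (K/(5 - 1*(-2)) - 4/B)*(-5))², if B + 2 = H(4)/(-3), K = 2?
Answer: 3481/49 ≈ 71.041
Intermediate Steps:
B = -10/3 (B = -2 + 4/(-3) = -2 + 4*(-⅓) = -2 - 4/3 = -10/3 ≈ -3.3333)
w = -1 (w = 1 - 2 = -1)
(w + (K/(5 - 1*(-2)) - 4/B)*(-5))² = (-1 + (2/(5 - 1*(-2)) - 4/(-10/3))*(-5))² = (-1 + (2/(5 + 2) - 4*(-3/10))*(-5))² = (-1 + (2/7 + 6/5)*(-5))² = (-1 + (52/35)*(-5))² = (-1 - 52/7)² = (-59/7)² = 3481/49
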